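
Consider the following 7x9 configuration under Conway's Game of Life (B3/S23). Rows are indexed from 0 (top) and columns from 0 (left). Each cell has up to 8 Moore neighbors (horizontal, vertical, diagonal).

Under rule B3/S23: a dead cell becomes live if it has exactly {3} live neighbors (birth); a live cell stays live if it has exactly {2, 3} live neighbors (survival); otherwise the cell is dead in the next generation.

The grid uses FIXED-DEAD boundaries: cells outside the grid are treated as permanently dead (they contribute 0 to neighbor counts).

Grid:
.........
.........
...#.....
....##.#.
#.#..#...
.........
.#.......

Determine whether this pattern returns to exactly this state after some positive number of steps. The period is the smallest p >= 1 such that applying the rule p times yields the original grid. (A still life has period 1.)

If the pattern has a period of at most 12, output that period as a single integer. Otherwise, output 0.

Answer: 0

Derivation:
Simulating and comparing each generation to the original:
Gen 0 (original, given above): 8 live cells
Gen 1: 9 live cells, differs from original
Gen 2: 7 live cells, differs from original
Gen 3: 8 live cells, differs from original
Gen 4: 10 live cells, differs from original
Gen 5: 10 live cells, differs from original
Gen 6: 14 live cells, differs from original
Gen 7: 12 live cells, differs from original
Gen 8: 14 live cells, differs from original
Gen 9: 11 live cells, differs from original
Gen 10: 11 live cells, differs from original
Gen 11: 12 live cells, differs from original
Gen 12: 15 live cells, differs from original
No period found within 12 steps.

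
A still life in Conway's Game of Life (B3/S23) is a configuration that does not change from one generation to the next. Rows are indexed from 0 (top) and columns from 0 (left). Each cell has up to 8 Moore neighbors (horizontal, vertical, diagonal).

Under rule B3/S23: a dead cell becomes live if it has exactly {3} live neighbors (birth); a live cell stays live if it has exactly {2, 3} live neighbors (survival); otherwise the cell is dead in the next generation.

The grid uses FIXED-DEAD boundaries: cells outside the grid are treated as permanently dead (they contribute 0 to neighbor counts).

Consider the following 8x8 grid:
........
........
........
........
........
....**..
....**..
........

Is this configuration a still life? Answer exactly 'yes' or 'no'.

Compute generation 1 and compare to generation 0 (given above):
Generation 1:
........
........
........
........
........
....**..
....**..
........
The grids are IDENTICAL -> still life.

Answer: yes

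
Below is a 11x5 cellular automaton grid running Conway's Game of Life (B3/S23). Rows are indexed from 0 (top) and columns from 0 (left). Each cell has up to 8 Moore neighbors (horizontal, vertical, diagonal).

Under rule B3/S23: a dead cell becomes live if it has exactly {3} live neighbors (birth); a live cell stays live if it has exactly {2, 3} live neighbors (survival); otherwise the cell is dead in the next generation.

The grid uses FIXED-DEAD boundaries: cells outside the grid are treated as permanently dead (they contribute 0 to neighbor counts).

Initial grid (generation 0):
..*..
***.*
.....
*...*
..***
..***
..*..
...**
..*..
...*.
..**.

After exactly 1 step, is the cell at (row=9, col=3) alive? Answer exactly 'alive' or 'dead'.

Simulating step by step:
Generation 0 (given above): 20 live cells
Generation 1: 20 live cells
..**.
.***.
*..*.
....*
.**..
.*..*
..*..
..**.
..*.*
...*.
..**.

Cell (9,3) at generation 1: 1 -> alive

Answer: alive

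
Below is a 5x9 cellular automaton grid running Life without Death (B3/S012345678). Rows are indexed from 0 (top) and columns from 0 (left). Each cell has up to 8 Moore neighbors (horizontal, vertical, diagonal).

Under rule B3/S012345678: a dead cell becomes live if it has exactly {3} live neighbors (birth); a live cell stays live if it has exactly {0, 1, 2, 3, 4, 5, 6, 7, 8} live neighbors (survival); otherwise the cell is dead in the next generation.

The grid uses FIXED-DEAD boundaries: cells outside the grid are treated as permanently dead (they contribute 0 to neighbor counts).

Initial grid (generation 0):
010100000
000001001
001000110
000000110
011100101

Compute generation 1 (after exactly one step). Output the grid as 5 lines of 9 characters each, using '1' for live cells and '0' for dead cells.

Answer: 010100000
001001111
001001111
010101111
011100101

Derivation:
Simulating step by step:
Generation 0 (given above): 14 live cells
Generation 1: 23 live cells
(generation 1 grid is the final answer)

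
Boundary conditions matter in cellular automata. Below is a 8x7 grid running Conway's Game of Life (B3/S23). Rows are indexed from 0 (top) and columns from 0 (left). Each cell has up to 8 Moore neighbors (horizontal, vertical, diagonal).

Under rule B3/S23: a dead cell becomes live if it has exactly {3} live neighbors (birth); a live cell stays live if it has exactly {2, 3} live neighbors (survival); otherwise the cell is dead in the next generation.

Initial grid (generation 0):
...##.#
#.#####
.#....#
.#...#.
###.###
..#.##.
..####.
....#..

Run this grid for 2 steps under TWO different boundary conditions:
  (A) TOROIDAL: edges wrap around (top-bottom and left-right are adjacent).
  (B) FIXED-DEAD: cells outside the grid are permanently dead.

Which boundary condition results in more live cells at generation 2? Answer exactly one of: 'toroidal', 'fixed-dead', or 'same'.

Under TOROIDAL boundary, generation 2:
#.##...
...#...
.#.#...
.###...
.#.....
.......
.#.....
..##...
Population = 13

Under FIXED-DEAD boundary, generation 2:
.##....
#..#.##
##.#.#.
#.##.#.
.......
.#.....
.......
.......
Population = 15

Comparison: toroidal=13, fixed-dead=15 -> fixed-dead

Answer: fixed-dead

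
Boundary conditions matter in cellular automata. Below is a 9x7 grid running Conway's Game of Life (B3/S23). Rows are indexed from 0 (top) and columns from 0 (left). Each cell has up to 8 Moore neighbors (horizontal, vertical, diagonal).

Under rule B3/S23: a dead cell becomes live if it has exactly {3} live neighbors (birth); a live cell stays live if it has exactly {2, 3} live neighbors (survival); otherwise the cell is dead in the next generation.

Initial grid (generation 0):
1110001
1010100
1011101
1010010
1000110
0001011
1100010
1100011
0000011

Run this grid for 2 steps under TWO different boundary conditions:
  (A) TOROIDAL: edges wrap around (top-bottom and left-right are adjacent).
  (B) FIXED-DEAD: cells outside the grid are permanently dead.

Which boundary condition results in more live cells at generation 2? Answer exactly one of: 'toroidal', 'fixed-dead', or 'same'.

Under TOROIDAL boundary, generation 2:
0011000
0110100
0000000
1010001
1000000
0000000
1110000
0101000
0110000
Population = 16

Under FIXED-DEAD boundary, generation 2:
0101000
1010100
1000010
1010000
0000000
0000000
0010000
1010010
0000010
Population = 14

Comparison: toroidal=16, fixed-dead=14 -> toroidal

Answer: toroidal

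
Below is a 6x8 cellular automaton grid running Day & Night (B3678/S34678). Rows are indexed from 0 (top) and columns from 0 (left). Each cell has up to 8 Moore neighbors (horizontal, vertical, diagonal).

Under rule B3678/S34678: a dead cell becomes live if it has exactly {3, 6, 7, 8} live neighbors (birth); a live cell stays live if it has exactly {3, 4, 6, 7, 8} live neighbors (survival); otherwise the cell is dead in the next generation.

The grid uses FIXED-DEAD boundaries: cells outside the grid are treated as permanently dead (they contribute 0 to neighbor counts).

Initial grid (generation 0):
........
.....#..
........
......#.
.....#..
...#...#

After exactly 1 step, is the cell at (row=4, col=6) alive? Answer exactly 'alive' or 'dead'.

Simulating step by step:
Generation 0 (given above): 5 live cells
Generation 1: 1 live cells
........
........
........
........
......#.
........

Cell (4,6) at generation 1: 1 -> alive

Answer: alive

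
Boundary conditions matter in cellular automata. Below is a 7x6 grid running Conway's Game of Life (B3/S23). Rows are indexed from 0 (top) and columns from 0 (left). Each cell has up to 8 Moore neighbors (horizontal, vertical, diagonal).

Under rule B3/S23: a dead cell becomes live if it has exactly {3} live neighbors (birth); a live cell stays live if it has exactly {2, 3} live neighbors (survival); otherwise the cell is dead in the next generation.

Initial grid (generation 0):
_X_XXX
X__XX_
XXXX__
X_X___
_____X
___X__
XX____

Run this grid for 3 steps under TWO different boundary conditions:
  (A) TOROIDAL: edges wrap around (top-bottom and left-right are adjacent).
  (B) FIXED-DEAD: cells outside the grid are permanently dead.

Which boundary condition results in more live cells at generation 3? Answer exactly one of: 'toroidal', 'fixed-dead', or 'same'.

Answer: toroidal

Derivation:
Under TOROIDAL boundary, generation 3:
X___XX
XXXXXX
_X_X__
___X__
______
__X___
_XX_X_
Population = 16

Under FIXED-DEAD boundary, generation 3:
____X_
__XX_X
XX_X__
__XXX_
______
______
______
Population = 10

Comparison: toroidal=16, fixed-dead=10 -> toroidal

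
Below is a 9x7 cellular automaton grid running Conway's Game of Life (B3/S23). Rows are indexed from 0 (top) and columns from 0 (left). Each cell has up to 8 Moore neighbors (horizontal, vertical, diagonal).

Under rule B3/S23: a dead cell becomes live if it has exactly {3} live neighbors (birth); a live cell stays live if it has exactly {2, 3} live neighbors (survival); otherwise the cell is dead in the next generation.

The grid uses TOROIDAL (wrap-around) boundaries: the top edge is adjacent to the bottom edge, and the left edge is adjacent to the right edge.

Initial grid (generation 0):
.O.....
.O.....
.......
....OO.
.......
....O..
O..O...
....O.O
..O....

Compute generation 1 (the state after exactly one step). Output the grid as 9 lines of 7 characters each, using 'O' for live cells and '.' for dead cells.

Answer: .OO....
.......
.......
.......
....OO.
.......
...OOO.
...O...
.......

Derivation:
Simulating step by step:
Generation 0 (given above): 10 live cells
Generation 1: 8 live cells
(generation 1 grid is the final answer)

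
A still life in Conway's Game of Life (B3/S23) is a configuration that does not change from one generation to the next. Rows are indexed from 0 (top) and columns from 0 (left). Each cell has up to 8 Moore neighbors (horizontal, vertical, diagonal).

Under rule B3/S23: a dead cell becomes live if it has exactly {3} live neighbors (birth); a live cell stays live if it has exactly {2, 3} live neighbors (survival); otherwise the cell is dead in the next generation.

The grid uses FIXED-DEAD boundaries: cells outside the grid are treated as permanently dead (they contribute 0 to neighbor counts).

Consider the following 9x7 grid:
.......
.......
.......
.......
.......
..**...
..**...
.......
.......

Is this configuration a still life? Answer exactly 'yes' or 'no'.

Compute generation 1 and compare to generation 0 (given above):
Generation 1:
.......
.......
.......
.......
.......
..**...
..**...
.......
.......
The grids are IDENTICAL -> still life.

Answer: yes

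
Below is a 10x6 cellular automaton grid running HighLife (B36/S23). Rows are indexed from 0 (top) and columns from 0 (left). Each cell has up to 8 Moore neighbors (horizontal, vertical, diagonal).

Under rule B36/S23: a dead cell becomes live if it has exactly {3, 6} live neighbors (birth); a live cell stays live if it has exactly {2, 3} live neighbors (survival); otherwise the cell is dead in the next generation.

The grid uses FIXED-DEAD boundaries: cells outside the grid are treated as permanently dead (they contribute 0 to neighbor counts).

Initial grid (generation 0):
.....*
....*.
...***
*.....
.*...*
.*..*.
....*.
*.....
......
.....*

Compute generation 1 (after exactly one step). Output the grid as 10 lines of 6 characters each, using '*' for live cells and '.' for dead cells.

Simulating step by step:
Generation 0 (given above): 13 live cells
Generation 1: 9 live cells
(generation 1 grid is the final answer)

Answer: ......
...*..
...***
.....*
**....
....**
......
......
......
......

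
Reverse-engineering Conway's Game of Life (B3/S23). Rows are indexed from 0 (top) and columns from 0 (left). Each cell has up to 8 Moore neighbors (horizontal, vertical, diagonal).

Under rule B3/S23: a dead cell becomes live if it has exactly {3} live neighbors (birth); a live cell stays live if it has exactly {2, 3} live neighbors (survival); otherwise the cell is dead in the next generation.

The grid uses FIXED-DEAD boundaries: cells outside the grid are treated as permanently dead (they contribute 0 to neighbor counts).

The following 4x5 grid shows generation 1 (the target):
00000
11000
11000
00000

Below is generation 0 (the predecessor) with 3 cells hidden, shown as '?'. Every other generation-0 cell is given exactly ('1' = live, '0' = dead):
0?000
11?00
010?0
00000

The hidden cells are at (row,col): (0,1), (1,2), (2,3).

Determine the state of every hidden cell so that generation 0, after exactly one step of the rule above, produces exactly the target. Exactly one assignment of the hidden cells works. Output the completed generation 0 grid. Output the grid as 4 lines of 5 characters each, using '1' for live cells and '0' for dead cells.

Answer: 00000
11000
01000
00000

Derivation:
Hidden generation-0 cells (in order): (0,1), (1,2), (2,3).
A hidden cell only influences target cells in its own 3x3 neighborhood. Try each of the 2^3 = 8 assignments, step the completed generation 0 forward once under B3/S23, and compare with the target:
  (0,1)=0 (1,2)=0 (2,3)=0 -> step reproduces the target at every cell -> ACCEPT
  (0,1)=0 (1,2)=0 (2,3)=1 -> step gives (1,2)='1' but target has '0' -> reject
  (0,1)=0 (1,2)=1 (2,3)=0 -> step gives (0,1)='1' but target has '0' -> reject
  (0,1)=0 (1,2)=1 (2,3)=1 -> step gives (0,1)='1' but target has '0' -> reject
  (0,1)=1 (1,2)=0 (2,3)=0 -> step gives (0,0)='1' but target has '0' -> reject
  (0,1)=1 (1,2)=0 (2,3)=1 -> step gives (0,0)='1' but target has '0' -> reject
  (0,1)=1 (1,2)=1 (2,3)=0 -> step gives (0,0)='1' but target has '0' -> reject
  (0,1)=1 (1,2)=1 (2,3)=1 -> step gives (0,0)='1' but target has '0' -> reject
Unique solution: (0,1)=dead, (1,2)=dead, (2,3)=dead.
Check: live-neighbor counts of every cell in the completed generation 0:
22100
22200
32200
11100
Applying B3/S23 to generation 0 with these counts gives:
00000
11000
11000
00000
which matches the target exactly.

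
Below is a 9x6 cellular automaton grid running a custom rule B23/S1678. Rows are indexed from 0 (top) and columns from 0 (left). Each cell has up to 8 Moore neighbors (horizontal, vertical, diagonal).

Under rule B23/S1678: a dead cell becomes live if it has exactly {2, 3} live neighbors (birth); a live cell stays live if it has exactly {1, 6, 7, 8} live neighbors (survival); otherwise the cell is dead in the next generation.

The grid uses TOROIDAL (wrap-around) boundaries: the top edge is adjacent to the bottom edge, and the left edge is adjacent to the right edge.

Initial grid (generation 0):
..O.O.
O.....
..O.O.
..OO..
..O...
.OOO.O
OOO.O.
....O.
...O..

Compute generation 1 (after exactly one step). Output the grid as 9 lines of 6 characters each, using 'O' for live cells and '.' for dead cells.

Answer: .OOOOO
.OO.OO
.O..OO
.O..O.
O...O.
....O.
......
OOO..O
..O.OO

Derivation:
Simulating step by step:
Generation 0 (given above): 18 live cells
Generation 1: 24 live cells
(generation 1 grid is the final answer)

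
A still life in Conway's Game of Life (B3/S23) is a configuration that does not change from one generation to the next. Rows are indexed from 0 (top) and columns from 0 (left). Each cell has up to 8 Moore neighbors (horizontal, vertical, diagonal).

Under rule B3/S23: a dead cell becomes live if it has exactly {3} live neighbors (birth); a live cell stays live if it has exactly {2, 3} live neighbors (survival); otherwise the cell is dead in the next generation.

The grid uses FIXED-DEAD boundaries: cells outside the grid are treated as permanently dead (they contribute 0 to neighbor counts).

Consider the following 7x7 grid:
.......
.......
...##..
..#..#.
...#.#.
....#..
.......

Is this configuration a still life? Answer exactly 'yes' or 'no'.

Answer: yes

Derivation:
Compute generation 1 and compare to generation 0 (given above):
Generation 1:
.......
.......
...##..
..#..#.
...#.#.
....#..
.......
The grids are IDENTICAL -> still life.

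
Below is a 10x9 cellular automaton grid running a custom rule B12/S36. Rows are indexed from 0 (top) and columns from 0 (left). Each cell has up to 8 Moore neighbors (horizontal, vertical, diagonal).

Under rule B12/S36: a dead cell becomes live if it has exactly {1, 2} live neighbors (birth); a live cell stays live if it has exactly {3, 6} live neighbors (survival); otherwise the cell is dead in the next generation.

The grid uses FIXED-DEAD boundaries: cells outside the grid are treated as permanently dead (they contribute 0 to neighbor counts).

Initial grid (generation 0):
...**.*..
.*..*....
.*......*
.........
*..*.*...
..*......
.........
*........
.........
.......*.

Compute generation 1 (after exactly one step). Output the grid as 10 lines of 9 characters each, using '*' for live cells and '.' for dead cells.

Simulating step by step:
Generation 0 (given above): 13 live cells
Generation 1: 45 live cells
(generation 1 grid is the final answer)

Answer: ***....*.
*.....***
*.****.*.
*********
.**.*.*..
**.****..
****.....
.*.......
**....***
......*.*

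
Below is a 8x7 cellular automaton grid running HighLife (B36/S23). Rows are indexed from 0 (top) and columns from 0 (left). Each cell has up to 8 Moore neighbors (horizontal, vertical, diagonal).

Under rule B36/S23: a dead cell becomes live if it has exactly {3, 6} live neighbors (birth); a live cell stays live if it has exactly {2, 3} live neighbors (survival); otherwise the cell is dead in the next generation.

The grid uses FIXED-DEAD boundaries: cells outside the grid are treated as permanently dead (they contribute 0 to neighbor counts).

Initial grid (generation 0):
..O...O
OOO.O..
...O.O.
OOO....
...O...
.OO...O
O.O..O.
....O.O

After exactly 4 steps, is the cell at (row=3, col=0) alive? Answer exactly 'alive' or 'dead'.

Simulating step by step:
Generation 0 (given above): 20 live cells
Generation 1: 23 live cells
..OO...
.OO.OO.
.O.OO..
.OOOO..
O..O...
.OOO...
..OO.OO
.....O.
Generation 2: 19 live cells
.OOOO..
.O.O.O.
O......
OO.....
O......
.O.....
.O.O.OO
....OOO
Generation 3: 18 live cells
.O.OO..
OO.O...
O.O....
OO.....
O......
OOO....
..O...O
....O.O
Generation 4: 18 live cells
OO.OO..
O..OO..
.OO....
O......
.OO....
O.O....
..OO.O.
.....O.

Cell (3,0) at generation 4: 1 -> alive

Answer: alive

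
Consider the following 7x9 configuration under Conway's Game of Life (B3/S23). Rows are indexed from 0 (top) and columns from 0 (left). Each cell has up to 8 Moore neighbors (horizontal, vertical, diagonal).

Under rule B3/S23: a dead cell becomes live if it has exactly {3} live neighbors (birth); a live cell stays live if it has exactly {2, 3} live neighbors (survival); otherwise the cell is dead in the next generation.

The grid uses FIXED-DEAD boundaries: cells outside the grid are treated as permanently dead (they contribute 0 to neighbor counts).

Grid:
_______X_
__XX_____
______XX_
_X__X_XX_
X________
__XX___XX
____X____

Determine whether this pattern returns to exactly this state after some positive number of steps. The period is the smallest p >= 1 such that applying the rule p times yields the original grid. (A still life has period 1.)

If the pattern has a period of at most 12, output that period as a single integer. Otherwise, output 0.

Answer: 0

Derivation:
Simulating and comparing each generation to the original:
Gen 0 (original, given above): 15 live cells
Gen 1: 17 live cells, differs from original
Gen 2: 13 live cells, differs from original
Gen 3: 7 live cells, differs from original
Gen 4: 8 live cells, differs from original
Gen 5: 8 live cells, differs from original
Gen 6: 6 live cells, differs from original
Gen 7: 5 live cells, differs from original
Gen 8: 3 live cells, differs from original
Gen 9: 3 live cells, differs from original
Gen 10: 3 live cells, differs from original
Gen 11: 3 live cells, differs from original
Gen 12: 3 live cells, differs from original
No period found within 12 steps.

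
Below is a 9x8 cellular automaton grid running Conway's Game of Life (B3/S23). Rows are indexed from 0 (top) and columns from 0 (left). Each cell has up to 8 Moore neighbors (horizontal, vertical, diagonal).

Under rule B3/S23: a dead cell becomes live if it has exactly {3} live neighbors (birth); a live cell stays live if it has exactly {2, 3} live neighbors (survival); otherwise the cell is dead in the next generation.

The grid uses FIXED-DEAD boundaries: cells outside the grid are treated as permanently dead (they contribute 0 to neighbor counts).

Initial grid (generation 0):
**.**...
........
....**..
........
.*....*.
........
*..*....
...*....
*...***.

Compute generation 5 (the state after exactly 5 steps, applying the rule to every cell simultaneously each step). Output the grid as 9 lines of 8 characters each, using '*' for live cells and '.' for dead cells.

Answer: ........
........
........
........
........
........
........
....**..
....**..

Derivation:
Simulating step by step:
Generation 0 (given above): 15 live cells
Generation 1: 7 live cells
........
...*.*..
........
.....*..
........
........
........
...*.*..
....**..
Generation 2: 4 live cells
........
........
....*...
........
........
........
........
.....*..
....**..
Generation 3: 4 live cells
........
........
........
........
........
........
........
....**..
....**..
Generation 4: 4 live cells
........
........
........
........
........
........
........
....**..
....**..
Generation 5: 4 live cells
(generation 5 grid is the final answer)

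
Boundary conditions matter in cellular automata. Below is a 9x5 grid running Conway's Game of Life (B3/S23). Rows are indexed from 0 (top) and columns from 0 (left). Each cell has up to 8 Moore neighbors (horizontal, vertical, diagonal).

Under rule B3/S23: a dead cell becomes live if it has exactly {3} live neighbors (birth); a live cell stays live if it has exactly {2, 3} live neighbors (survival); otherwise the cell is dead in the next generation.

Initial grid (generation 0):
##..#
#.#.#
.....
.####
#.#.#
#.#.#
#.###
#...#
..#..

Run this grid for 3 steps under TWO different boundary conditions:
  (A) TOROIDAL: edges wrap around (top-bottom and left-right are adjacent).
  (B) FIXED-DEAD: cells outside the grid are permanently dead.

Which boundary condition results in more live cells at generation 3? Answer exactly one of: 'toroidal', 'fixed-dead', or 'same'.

Answer: toroidal

Derivation:
Under TOROIDAL boundary, generation 3:
.#...
.##..
#...#
#...#
..#..
.#...
.#.#.
#....
....#
Population = 13

Under FIXED-DEAD boundary, generation 3:
#....
....#
....#
#...#
#...#
....#
.#.#.
.....
.....
Population = 10

Comparison: toroidal=13, fixed-dead=10 -> toroidal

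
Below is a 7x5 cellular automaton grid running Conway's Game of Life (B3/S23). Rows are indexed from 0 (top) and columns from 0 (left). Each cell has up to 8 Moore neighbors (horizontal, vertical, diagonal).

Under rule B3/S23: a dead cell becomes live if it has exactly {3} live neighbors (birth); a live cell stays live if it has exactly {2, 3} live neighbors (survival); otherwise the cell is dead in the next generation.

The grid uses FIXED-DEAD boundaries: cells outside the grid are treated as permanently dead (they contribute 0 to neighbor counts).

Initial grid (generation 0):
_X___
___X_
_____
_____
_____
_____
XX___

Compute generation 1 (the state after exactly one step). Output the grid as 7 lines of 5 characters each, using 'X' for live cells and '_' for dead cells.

Answer: _____
_____
_____
_____
_____
_____
_____

Derivation:
Simulating step by step:
Generation 0 (given above): 4 live cells
Generation 1: 0 live cells
(generation 1 grid is the final answer)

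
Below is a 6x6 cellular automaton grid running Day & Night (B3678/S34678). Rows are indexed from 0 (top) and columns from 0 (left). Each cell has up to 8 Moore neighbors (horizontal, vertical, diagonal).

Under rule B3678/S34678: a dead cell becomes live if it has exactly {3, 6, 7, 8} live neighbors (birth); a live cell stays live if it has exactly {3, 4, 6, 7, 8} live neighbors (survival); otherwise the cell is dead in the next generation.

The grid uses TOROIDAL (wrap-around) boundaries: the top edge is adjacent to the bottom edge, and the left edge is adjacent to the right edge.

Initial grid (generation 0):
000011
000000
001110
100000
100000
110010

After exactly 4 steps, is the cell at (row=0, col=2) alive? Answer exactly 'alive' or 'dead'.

Simulating step by step:
Generation 0 (given above): 10 live cells
Generation 1: 8 live cells
100001
000001
000000
010101
100000
100000
Generation 2: 11 live cells
100001
100000
100010
100000
110001
110000
Generation 3: 10 live cells
100001
110000
010000
100000
010001
110000
Generation 4: 9 live cells
000001
110001
010000
110000
010000
010000

Cell (0,2) at generation 4: 0 -> dead

Answer: dead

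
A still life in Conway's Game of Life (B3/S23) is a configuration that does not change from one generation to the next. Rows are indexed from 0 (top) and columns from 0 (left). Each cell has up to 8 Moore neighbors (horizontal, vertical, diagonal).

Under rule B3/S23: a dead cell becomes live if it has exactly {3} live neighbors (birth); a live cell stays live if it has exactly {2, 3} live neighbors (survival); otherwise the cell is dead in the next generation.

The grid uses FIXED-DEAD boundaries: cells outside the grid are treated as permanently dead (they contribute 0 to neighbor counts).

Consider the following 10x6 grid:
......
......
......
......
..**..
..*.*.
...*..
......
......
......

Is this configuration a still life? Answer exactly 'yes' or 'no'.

Answer: yes

Derivation:
Compute generation 1 and compare to generation 0 (given above):
Generation 1:
......
......
......
......
..**..
..*.*.
...*..
......
......
......
The grids are IDENTICAL -> still life.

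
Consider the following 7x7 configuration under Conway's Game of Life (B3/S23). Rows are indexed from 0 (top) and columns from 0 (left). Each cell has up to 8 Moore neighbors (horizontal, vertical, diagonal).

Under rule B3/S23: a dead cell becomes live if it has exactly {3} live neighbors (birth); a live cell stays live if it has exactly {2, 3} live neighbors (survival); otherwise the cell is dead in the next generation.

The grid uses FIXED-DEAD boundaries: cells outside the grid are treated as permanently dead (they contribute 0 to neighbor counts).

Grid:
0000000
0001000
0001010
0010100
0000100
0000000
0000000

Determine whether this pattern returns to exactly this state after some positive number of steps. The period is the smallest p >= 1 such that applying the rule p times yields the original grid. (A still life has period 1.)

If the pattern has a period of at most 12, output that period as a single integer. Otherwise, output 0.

Simulating and comparing each generation to the original:
Gen 0 (original, given above): 6 live cells
Gen 1: 6 live cells, differs from original
Gen 2: 6 live cells, MATCHES original -> period = 2

Answer: 2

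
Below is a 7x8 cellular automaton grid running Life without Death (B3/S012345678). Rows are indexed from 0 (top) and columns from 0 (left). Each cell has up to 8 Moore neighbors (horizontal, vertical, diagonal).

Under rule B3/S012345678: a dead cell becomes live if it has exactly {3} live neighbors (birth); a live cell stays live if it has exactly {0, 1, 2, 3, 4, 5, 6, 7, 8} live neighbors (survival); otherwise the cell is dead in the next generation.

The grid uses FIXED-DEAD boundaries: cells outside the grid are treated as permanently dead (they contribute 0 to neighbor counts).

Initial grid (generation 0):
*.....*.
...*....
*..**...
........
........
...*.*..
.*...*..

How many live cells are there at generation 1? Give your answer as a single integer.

Answer: 13

Derivation:
Simulating step by step:
Generation 0 (given above): 10 live cells
Generation 1: 13 live cells
*.....*.
...**...
*..**...
........
........
...***..
.*..**..
Population at generation 1: 13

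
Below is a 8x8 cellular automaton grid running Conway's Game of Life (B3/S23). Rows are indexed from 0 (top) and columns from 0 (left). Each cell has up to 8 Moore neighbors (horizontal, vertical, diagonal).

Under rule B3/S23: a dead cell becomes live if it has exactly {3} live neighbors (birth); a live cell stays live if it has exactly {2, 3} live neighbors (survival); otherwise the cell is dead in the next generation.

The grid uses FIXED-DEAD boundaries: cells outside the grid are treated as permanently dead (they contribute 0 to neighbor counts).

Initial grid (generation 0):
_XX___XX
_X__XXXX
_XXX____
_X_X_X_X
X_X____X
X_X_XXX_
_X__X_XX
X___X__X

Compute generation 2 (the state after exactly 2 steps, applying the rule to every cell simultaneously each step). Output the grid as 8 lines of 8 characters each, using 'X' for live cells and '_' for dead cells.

Simulating step by step:
Generation 0 (given above): 31 live cells
Generation 1: 28 live cells
_XX____X
X___XX_X
XX_X___X
X__XX_X_
X_X____X
X_X_X___
XX__X__X
_____XXX
Generation 2: 30 live cells
(generation 2 grid is the final answer)

Answer: _X____X_
X__XX__X
XXXX___X
X__XX_XX
X_X_XX__
X_X_____
XX_XX__X
_____XXX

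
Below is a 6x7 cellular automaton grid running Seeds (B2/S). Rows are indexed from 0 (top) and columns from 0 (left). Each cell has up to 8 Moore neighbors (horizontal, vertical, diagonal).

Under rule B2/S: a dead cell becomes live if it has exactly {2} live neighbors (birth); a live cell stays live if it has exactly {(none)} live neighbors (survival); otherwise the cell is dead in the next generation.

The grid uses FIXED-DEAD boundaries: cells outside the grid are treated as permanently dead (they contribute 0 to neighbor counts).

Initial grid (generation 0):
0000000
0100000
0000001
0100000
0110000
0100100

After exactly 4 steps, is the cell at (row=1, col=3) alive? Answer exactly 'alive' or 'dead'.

Answer: alive

Derivation:
Simulating step by step:
Generation 0 (given above): 7 live cells
Generation 1: 7 live cells
0000000
0000000
1110000
1000000
0001000
1001000
Generation 2: 9 live cells
0000000
1010000
0000000
0001000
1110100
0010100
Generation 3: 10 live cells
0100000
0100000
0111000
1000100
0000010
1000010
Generation 4: 10 live cells
1010000
0001000
0000100
0000010
1100001
0000101

Cell (1,3) at generation 4: 1 -> alive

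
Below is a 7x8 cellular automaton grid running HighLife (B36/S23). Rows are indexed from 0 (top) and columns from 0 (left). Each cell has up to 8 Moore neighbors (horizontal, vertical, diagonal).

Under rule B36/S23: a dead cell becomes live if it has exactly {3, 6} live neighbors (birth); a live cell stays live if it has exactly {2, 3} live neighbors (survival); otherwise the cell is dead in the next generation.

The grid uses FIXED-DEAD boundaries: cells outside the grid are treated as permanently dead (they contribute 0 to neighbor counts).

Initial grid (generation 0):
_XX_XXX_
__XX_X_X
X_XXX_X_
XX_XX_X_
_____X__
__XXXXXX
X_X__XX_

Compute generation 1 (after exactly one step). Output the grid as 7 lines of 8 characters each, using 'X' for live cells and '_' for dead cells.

Simulating step by step:
Generation 0 (given above): 30 live cells
Generation 1: 23 live cells
(generation 1 grid is the final answer)

Answer: _XX_XXX_
____X__X
X_____XX
XX____X_
_X__X__X
_XXX___X
_XX____X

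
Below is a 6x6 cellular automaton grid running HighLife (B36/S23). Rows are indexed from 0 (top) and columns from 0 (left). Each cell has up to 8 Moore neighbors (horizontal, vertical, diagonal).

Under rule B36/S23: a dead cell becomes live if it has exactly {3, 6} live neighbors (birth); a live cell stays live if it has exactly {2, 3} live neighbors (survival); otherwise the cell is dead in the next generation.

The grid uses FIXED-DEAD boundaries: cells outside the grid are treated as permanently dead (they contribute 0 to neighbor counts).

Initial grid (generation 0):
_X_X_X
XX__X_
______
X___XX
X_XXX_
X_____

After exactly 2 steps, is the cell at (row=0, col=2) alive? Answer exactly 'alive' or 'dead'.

Answer: alive

Derivation:
Simulating step by step:
Generation 0 (given above): 14 live cells
Generation 1: 21 live cells
XXX_X_
XXX_X_
XX__XX
_X__XX
X__XXX
_X_X__
Generation 2: 11 live cells
X_X___
____X_
______
_XX___
XX_X_X
__XX__

Cell (0,2) at generation 2: 1 -> alive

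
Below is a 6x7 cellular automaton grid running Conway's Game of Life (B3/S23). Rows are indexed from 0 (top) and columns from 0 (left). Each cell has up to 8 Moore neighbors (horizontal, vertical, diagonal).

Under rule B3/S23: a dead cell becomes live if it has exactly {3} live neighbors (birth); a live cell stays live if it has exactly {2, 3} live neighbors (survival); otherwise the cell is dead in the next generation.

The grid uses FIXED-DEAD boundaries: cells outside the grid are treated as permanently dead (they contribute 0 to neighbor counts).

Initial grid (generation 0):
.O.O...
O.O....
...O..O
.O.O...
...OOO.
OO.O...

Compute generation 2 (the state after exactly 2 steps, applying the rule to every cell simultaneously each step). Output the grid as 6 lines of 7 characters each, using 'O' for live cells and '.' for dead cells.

Simulating step by step:
Generation 0 (given above): 14 live cells
Generation 1: 14 live cells
.OO....
.OOO...
.O.O...
...O.O.
OO.O...
..OO...
Generation 2: 14 live cells
(generation 2 grid is the final answer)

Answer: .O.O...
O..O...
.O.O...
OO.O...
.O.O...
.OOO...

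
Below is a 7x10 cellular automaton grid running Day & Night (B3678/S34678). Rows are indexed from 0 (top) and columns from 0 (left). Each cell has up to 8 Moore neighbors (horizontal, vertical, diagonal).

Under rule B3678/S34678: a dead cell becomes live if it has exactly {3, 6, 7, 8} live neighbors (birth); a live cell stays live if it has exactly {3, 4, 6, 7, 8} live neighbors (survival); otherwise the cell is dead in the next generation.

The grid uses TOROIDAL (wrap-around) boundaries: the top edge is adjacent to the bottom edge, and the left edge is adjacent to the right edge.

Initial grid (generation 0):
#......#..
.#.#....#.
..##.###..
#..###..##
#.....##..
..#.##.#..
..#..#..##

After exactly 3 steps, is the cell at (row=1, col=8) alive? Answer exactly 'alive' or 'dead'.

Simulating step by step:
Generation 0 (given above): 27 live cells
Generation 1: 32 live cells
.##.......
....#.....
########..
.######.##
.#....##..
.#.#.#.#.#
.#.##..##.
Generation 2: 30 live cells
..#.#.....
#...#.#...
##.#######
..#..####.
.##....#.#
.......#..
.####.#.#.
Generation 3: 33 live cells
..###..#..
#.#.###.#.
##########
..#..####.
.......#..
#.....##..
..##.#.#..

Cell (1,8) at generation 3: 1 -> alive

Answer: alive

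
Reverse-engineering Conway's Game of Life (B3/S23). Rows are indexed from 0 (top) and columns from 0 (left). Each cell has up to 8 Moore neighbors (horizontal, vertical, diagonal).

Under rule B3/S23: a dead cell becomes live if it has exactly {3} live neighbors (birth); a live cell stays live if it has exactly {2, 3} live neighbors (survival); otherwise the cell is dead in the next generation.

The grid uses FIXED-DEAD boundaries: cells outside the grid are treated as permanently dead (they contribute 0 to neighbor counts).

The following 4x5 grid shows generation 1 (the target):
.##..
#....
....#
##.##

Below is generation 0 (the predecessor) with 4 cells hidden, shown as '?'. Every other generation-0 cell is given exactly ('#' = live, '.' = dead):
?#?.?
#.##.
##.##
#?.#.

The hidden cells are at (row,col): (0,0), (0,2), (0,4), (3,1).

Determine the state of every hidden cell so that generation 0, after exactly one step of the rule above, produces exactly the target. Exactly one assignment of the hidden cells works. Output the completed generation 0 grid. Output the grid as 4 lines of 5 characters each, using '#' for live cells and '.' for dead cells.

Hidden generation-0 cells (in order): (0,0), (0,2), (0,4), (3,1).
A hidden cell only influences target cells in its own 3x3 neighborhood. Try each of the 2^4 = 16 assignments, step the completed generation 0 forward once under B3/S23, and compare with the target:
  (0,0)=. (0,2)=. (0,4)=. (3,1)=. -> step gives (1,3)='#' but target has '.' -> reject
  (0,0)=. (0,2)=. (0,4)=. (3,1)=# -> step gives (1,3)='#' but target has '.' -> reject
  (0,0)=. (0,2)=. (0,4)=# (3,1)=. -> step gives (0,3)='#' but target has '.' -> reject
  (0,0)=. (0,2)=. (0,4)=# (3,1)=# -> step gives (0,3)='#' but target has '.' -> reject
  (0,0)=. (0,2)=# (0,4)=. (3,1)=. -> step gives (0,3)='#' but target has '.' -> reject
  (0,0)=. (0,2)=# (0,4)=. (3,1)=# -> step gives (0,3)='#' but target has '.' -> reject
  (0,0)=. (0,2)=# (0,4)=# (3,1)=. -> step gives (2,0)='#' but target has '.' -> reject
  (0,0)=. (0,2)=# (0,4)=# (3,1)=# -> step reproduces the target at every cell -> ACCEPT
  (0,0)=# (0,2)=. (0,4)=. (3,1)=. -> step gives (0,0)='#' but target has '.' -> reject
  (0,0)=# (0,2)=. (0,4)=. (3,1)=# -> step gives (0,0)='#' but target has '.' -> reject
  (0,0)=# (0,2)=. (0,4)=# (3,1)=. -> step gives (0,0)='#' but target has '.' -> reject
  (0,0)=# (0,2)=. (0,4)=# (3,1)=# -> step gives (0,0)='#' but target has '.' -> reject
  (0,0)=# (0,2)=# (0,4)=. (3,1)=. -> step gives (0,0)='#' but target has '.' -> reject
  (0,0)=# (0,2)=# (0,4)=. (3,1)=# -> step gives (0,0)='#' but target has '.' -> reject
  (0,0)=# (0,2)=# (0,4)=# (3,1)=. -> step gives (0,0)='#' but target has '.' -> reject
  (0,0)=# (0,2)=# (0,4)=# (3,1)=# -> step gives (0,0)='#' but target has '.' -> reject
Unique solution: (0,0)=dead, (0,2)=live, (0,4)=live, (3,1)=live.
Check: live-neighbor counts of every cell in the completed generation 0:
23341
36554
45643
33423
Applying B3/S23 to generation 0 with these counts gives:
.##..
#....
....#
##.##
which matches the target exactly.

Answer: .##.#
#.##.
##.##
##.#.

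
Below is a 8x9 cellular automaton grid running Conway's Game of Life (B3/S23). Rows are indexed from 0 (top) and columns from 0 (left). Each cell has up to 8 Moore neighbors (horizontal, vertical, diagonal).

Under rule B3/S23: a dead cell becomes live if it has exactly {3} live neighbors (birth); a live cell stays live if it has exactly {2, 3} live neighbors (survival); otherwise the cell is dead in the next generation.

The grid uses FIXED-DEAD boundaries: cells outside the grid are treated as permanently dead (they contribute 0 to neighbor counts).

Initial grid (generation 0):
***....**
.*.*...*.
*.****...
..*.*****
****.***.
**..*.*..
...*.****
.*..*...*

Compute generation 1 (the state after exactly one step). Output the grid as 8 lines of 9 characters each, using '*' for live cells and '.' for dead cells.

Simulating step by step:
Generation 0 (given above): 38 live cells
Generation 1: 25 live cells
(generation 1 grid is the final answer)

Answer: ***....**
......***
........*
*.......*
*.......*
*.......*
****..*.*
....***.*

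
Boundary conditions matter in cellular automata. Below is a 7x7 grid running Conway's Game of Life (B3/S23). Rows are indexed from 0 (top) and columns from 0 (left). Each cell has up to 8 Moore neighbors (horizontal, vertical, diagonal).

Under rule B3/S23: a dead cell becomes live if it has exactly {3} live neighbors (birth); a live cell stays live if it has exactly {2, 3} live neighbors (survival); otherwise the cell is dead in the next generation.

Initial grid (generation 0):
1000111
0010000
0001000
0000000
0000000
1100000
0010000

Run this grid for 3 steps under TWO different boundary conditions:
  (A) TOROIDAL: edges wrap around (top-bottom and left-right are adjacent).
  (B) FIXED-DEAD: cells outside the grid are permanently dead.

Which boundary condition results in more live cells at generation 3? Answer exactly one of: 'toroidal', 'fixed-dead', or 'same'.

Answer: toroidal

Derivation:
Under TOROIDAL boundary, generation 3:
0000000
1010011
0001111
0000000
0000000
0000011
1010111
Population = 15

Under FIXED-DEAD boundary, generation 3:
0000110
0000110
0000110
0000000
0000000
0000000
0000000
Population = 6

Comparison: toroidal=15, fixed-dead=6 -> toroidal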